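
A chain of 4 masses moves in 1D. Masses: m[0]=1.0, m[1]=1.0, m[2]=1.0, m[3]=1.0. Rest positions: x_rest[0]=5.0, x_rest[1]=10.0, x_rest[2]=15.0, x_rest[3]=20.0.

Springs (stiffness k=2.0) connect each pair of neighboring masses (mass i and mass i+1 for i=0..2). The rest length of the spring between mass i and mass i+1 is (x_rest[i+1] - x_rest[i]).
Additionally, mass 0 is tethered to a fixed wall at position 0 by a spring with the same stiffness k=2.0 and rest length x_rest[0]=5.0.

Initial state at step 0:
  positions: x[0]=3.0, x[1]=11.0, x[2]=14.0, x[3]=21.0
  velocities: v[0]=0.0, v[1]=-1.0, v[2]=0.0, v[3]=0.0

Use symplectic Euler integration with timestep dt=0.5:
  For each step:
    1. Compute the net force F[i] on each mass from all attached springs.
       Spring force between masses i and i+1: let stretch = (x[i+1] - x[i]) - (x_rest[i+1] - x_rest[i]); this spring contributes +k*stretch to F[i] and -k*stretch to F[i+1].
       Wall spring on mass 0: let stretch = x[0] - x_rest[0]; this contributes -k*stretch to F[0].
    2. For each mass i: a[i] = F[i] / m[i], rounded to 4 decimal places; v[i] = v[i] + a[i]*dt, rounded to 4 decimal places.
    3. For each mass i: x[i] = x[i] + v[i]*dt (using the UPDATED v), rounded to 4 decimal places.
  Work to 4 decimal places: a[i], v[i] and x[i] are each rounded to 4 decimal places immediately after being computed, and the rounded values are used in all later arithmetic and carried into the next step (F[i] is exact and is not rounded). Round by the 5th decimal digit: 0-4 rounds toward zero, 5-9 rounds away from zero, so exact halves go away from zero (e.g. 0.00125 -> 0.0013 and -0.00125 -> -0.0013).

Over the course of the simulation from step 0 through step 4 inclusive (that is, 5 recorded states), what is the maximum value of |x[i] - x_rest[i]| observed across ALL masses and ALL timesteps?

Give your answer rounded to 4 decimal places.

Step 0: x=[3.0000 11.0000 14.0000 21.0000] v=[0.0000 -1.0000 0.0000 0.0000]
Step 1: x=[5.5000 8.0000 16.0000 20.0000] v=[5.0000 -6.0000 4.0000 -2.0000]
Step 2: x=[6.5000 7.7500 16.0000 19.5000] v=[2.0000 -0.5000 0.0000 -1.0000]
Step 3: x=[4.8750 11.0000 13.6250 19.7500] v=[-3.2500 6.5000 -4.7500 0.5000]
Step 4: x=[3.8750 12.5000 13.0000 19.4375] v=[-2.0000 3.0000 -1.2500 -0.6250]
Max displacement = 2.5000

Answer: 2.5000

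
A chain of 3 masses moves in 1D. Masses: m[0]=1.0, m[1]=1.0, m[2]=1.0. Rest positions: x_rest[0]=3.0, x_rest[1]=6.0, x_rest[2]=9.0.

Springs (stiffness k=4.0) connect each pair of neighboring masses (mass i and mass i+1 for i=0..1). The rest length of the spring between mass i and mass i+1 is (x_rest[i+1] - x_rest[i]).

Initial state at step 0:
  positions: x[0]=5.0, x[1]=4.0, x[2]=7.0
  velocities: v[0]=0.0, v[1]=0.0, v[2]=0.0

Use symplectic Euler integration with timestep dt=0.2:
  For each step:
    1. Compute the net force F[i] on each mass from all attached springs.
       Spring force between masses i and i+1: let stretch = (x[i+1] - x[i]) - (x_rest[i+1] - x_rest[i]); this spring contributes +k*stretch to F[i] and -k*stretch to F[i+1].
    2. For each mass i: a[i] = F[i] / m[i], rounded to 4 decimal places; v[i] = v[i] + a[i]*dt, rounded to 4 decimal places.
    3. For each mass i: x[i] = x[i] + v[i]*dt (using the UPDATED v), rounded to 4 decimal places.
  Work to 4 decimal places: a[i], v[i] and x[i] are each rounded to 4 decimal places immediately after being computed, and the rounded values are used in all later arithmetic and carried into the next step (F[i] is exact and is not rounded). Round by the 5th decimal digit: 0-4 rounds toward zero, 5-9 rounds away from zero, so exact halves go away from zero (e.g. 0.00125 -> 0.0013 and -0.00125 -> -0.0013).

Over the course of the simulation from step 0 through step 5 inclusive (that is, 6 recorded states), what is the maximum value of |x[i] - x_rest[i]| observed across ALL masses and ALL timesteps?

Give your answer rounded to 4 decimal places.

Answer: 2.4126

Derivation:
Step 0: x=[5.0000 4.0000 7.0000] v=[0.0000 0.0000 0.0000]
Step 1: x=[4.3600 4.6400 7.0000] v=[-3.2000 3.2000 0.0000]
Step 2: x=[3.2848 5.6128 7.1024] v=[-5.3760 4.8640 0.5120]
Step 3: x=[2.1021 6.4515 7.4465] v=[-5.9136 4.1933 1.7203]
Step 4: x=[1.1353 6.7535 8.1114] v=[-4.8341 1.5098 3.3243]
Step 5: x=[0.5874 6.3738 9.0390] v=[-2.7395 -1.8984 4.6380]
Max displacement = 2.4126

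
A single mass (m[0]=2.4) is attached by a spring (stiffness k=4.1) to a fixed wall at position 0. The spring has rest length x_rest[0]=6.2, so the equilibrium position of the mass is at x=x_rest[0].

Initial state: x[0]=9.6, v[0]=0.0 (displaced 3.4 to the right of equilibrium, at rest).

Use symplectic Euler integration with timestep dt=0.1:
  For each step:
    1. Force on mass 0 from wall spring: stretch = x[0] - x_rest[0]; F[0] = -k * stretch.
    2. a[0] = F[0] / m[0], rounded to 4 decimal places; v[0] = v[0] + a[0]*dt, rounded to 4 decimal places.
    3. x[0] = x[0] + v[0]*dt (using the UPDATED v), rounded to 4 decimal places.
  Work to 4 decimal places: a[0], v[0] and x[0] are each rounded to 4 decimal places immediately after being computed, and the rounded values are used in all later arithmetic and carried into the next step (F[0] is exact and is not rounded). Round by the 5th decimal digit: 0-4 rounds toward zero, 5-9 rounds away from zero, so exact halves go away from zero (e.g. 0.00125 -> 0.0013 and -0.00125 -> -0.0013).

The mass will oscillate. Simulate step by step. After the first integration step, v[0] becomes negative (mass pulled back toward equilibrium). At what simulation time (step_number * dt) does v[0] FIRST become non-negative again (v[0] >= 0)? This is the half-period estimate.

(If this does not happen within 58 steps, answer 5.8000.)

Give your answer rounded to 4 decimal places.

Step 0: x=[9.6000] v=[0.0000]
Step 1: x=[9.5419] v=[-0.5808]
Step 2: x=[9.4267] v=[-1.1517]
Step 3: x=[9.2564] v=[-1.7029]
Step 4: x=[9.0339] v=[-2.2250]
Step 5: x=[8.7630] v=[-2.7091]
Step 6: x=[8.4483] v=[-3.1470]
Step 7: x=[8.0952] v=[-3.5311]
Step 8: x=[7.7097] v=[-3.8549]
Step 9: x=[7.2984] v=[-4.1128]
Step 10: x=[6.8684] v=[-4.3004]
Step 11: x=[6.4269] v=[-4.4146]
Step 12: x=[5.9816] v=[-4.4534]
Step 13: x=[5.5400] v=[-4.4161]
Step 14: x=[5.1097] v=[-4.3034]
Step 15: x=[4.6980] v=[-4.1171]
Step 16: x=[4.3120] v=[-3.8605]
Step 17: x=[3.9582] v=[-3.5380]
Step 18: x=[3.6427] v=[-3.1550]
Step 19: x=[3.3709] v=[-2.7181]
Step 20: x=[3.1474] v=[-2.2348]
Step 21: x=[2.9761] v=[-1.7133]
Step 22: x=[2.8598] v=[-1.1626]
Step 23: x=[2.8006] v=[-0.5920]
Step 24: x=[2.7995] v=[-0.0113]
Step 25: x=[2.8565] v=[0.5696]
First v>=0 after going negative at step 25, time=2.5000

Answer: 2.5000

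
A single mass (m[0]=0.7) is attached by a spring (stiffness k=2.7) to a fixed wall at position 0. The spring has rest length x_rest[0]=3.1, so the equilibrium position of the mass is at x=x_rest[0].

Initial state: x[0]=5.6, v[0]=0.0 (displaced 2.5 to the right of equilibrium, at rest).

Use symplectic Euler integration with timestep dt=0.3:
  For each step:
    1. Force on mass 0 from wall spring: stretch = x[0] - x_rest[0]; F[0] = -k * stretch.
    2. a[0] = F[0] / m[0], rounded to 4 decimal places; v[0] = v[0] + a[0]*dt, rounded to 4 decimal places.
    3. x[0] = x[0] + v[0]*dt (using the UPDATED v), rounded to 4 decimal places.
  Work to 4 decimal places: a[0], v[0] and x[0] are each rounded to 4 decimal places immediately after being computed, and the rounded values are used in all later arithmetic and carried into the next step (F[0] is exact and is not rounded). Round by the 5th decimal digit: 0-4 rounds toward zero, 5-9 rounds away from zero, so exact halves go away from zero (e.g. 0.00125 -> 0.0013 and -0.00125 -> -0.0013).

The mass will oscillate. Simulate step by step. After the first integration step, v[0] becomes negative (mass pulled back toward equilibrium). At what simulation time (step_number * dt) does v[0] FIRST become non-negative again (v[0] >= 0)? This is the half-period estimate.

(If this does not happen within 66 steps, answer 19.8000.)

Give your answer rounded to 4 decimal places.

Answer: 1.8000

Derivation:
Step 0: x=[5.6000] v=[0.0000]
Step 1: x=[4.7321] v=[-2.8929]
Step 2: x=[3.2977] v=[-4.7815]
Step 3: x=[1.7946] v=[-5.0103]
Step 4: x=[0.7447] v=[-3.4998]
Step 5: x=[0.5124] v=[-0.7744]
Step 6: x=[1.1783] v=[2.2198]
First v>=0 after going negative at step 6, time=1.8000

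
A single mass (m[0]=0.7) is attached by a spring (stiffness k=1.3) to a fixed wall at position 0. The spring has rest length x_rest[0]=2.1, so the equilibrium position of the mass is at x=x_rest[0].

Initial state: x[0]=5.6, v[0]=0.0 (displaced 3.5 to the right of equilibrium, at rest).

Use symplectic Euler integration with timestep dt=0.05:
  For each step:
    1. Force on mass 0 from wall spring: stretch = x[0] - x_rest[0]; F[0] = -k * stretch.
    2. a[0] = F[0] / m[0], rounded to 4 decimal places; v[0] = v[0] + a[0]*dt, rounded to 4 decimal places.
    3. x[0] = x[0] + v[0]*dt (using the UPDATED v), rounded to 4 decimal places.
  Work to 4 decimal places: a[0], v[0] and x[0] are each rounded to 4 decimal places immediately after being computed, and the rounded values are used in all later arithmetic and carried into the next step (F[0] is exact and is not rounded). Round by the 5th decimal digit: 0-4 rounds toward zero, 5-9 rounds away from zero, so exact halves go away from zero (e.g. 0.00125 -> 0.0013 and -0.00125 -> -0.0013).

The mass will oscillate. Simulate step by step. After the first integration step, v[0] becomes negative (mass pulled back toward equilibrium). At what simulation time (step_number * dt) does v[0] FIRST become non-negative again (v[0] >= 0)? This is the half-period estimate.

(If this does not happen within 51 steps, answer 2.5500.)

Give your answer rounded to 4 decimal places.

Answer: 2.3500

Derivation:
Step 0: x=[5.6000] v=[0.0000]
Step 1: x=[5.5838] v=[-0.3250]
Step 2: x=[5.5514] v=[-0.6485]
Step 3: x=[5.5030] v=[-0.9690]
Step 4: x=[5.4388] v=[-1.2850]
Step 5: x=[5.3591] v=[-1.5950]
Step 6: x=[5.2642] v=[-1.8976]
Step 7: x=[5.1546] v=[-2.1914]
Step 8: x=[5.0309] v=[-2.4750]
Step 9: x=[4.8935] v=[-2.7472]
Step 10: x=[4.7432] v=[-3.0066]
Step 11: x=[4.5806] v=[-3.2520]
Step 12: x=[4.4065] v=[-3.4823]
Step 13: x=[4.2217] v=[-3.6965]
Step 14: x=[4.0270] v=[-3.8935]
Step 15: x=[3.8234] v=[-4.0724]
Step 16: x=[3.6118] v=[-4.2324]
Step 17: x=[3.3932] v=[-4.3728]
Step 18: x=[3.1686] v=[-4.4929]
Step 19: x=[2.9390] v=[-4.5921]
Step 20: x=[2.7055] v=[-4.6700]
Step 21: x=[2.4692] v=[-4.7262]
Step 22: x=[2.2312] v=[-4.7605]
Step 23: x=[1.9926] v=[-4.7727]
Step 24: x=[1.7545] v=[-4.7627]
Step 25: x=[1.5180] v=[-4.7306]
Step 26: x=[1.2842] v=[-4.6766]
Step 27: x=[1.0542] v=[-4.6008]
Step 28: x=[0.8290] v=[-4.5037]
Step 29: x=[0.6097] v=[-4.3857]
Step 30: x=[0.3973] v=[-4.2473]
Step 31: x=[0.1928] v=[-4.0892]
Step 32: x=[-0.0028] v=[-3.9121]
Step 33: x=[-0.1886] v=[-3.7168]
Step 34: x=[-0.3638] v=[-3.5043]
Step 35: x=[-0.5276] v=[-3.2755]
Step 36: x=[-0.6792] v=[-3.0315]
Step 37: x=[-0.8179] v=[-2.7734]
Step 38: x=[-0.9430] v=[-2.5025]
Step 39: x=[-1.0540] v=[-2.2199]
Step 40: x=[-1.1504] v=[-1.9270]
Step 41: x=[-1.2317] v=[-1.6252]
Step 42: x=[-1.2975] v=[-1.3158]
Step 43: x=[-1.3475] v=[-1.0003]
Step 44: x=[-1.3815] v=[-0.6802]
Step 45: x=[-1.3993] v=[-0.3569]
Step 46: x=[-1.4009] v=[-0.0320]
Step 47: x=[-1.3862] v=[0.2931]
First v>=0 after going negative at step 47, time=2.3500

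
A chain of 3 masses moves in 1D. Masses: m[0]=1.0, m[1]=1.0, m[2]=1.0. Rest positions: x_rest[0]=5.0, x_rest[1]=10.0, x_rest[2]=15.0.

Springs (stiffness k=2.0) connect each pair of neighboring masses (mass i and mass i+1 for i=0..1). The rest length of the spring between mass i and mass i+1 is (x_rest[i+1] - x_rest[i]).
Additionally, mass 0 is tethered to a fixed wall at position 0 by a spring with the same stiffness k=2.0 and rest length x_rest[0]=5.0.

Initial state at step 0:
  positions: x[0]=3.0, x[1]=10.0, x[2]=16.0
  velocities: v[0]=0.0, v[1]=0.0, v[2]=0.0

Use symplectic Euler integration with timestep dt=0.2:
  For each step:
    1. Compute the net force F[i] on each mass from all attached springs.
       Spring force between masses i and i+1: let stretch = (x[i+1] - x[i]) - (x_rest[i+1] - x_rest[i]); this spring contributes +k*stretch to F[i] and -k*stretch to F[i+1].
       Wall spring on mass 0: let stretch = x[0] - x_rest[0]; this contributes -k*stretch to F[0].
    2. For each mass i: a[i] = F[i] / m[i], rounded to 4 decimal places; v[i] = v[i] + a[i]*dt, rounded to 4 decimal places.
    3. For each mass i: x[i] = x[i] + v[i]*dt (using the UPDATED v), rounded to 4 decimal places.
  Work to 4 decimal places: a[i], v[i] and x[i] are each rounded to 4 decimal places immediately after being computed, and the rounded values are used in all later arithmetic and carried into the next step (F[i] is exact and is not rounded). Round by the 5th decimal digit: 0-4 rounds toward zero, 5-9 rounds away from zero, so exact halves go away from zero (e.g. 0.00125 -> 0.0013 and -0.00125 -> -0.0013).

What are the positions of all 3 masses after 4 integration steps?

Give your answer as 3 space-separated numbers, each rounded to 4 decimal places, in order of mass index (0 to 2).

Step 0: x=[3.0000 10.0000 16.0000] v=[0.0000 0.0000 0.0000]
Step 1: x=[3.3200 9.9200 15.9200] v=[1.6000 -0.4000 -0.4000]
Step 2: x=[3.9024 9.7920 15.7600] v=[2.9120 -0.6400 -0.8000]
Step 3: x=[4.6438 9.6703 15.5226] v=[3.7069 -0.6086 -1.1872]
Step 4: x=[5.4158 9.6146 15.2170] v=[3.8600 -0.2783 -1.5281]

Answer: 5.4158 9.6146 15.2170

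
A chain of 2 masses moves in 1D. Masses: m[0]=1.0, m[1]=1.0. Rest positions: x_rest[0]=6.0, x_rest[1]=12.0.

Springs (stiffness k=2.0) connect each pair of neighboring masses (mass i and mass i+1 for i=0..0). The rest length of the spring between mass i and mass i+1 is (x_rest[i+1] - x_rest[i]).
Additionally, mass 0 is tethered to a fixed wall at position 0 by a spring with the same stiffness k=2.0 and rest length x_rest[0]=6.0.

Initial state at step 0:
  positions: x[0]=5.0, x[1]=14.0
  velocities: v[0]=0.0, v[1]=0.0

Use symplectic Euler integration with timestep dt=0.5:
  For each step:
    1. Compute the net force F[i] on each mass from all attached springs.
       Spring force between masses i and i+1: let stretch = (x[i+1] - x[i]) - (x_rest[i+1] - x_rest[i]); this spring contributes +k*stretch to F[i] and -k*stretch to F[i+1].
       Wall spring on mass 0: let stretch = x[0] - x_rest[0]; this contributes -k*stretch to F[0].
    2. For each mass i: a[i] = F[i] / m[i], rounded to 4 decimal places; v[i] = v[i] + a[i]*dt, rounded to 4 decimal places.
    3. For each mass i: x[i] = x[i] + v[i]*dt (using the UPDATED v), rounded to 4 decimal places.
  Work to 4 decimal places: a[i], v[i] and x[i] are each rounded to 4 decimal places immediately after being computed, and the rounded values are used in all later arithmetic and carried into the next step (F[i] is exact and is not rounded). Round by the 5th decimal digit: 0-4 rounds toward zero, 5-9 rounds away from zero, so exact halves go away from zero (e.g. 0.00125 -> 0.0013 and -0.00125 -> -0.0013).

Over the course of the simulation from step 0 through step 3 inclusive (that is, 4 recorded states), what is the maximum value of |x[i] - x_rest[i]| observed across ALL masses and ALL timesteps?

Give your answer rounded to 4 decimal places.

Step 0: x=[5.0000 14.0000] v=[0.0000 0.0000]
Step 1: x=[7.0000 12.5000] v=[4.0000 -3.0000]
Step 2: x=[8.2500 11.2500] v=[2.5000 -2.5000]
Step 3: x=[6.8750 11.5000] v=[-2.7500 0.5000]
Max displacement = 2.2500

Answer: 2.2500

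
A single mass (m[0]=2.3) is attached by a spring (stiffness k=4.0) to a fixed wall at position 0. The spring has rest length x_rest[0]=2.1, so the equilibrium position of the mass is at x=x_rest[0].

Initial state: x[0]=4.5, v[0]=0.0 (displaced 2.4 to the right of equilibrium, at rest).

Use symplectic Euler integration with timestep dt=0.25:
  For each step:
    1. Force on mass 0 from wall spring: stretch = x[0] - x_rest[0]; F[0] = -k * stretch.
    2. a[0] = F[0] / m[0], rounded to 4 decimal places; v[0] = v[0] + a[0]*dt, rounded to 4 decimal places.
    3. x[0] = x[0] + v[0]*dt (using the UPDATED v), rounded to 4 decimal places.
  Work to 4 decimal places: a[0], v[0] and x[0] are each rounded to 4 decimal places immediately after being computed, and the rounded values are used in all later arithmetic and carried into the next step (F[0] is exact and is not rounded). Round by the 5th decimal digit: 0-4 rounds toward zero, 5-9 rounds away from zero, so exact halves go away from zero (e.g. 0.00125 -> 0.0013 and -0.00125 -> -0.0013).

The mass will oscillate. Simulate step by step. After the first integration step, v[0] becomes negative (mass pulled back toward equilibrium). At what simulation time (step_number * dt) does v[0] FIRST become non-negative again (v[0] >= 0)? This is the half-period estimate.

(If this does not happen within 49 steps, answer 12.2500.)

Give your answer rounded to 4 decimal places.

Answer: 2.5000

Derivation:
Step 0: x=[4.5000] v=[0.0000]
Step 1: x=[4.2391] v=[-1.0435]
Step 2: x=[3.7457] v=[-1.9736]
Step 3: x=[3.0734] v=[-2.6891]
Step 4: x=[2.2953] v=[-3.1123]
Step 5: x=[1.4960] v=[-3.1972]
Step 6: x=[0.7624] v=[-2.9346]
Step 7: x=[0.1742] v=[-2.3530]
Step 8: x=[-0.2047] v=[-1.5157]
Step 9: x=[-0.3331] v=[-0.5137]
Step 10: x=[-0.1971] v=[0.5442]
First v>=0 after going negative at step 10, time=2.5000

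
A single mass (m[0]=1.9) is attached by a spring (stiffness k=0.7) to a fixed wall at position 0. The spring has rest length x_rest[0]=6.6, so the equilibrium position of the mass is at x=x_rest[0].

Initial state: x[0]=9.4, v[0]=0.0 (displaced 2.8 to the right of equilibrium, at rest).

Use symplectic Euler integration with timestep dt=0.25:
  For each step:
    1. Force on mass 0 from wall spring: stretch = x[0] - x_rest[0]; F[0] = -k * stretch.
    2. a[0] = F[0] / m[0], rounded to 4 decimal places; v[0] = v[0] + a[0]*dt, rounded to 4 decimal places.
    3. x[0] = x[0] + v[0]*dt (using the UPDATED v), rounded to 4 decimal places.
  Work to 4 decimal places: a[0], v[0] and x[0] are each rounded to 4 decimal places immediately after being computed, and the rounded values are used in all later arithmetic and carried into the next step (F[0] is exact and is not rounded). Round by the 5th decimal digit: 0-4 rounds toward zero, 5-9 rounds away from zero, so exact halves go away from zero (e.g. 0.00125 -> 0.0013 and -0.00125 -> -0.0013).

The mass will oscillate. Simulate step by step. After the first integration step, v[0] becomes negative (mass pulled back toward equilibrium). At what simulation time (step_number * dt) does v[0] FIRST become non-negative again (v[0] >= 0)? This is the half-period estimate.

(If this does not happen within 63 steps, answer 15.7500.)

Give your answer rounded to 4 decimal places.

Answer: 5.2500

Derivation:
Step 0: x=[9.4000] v=[0.0000]
Step 1: x=[9.3355] v=[-0.2579]
Step 2: x=[9.2080] v=[-0.5099]
Step 3: x=[9.0205] v=[-0.7501]
Step 4: x=[8.7772] v=[-0.9731]
Step 5: x=[8.4838] v=[-1.1736]
Step 6: x=[8.1470] v=[-1.3471]
Step 7: x=[7.7746] v=[-1.4896]
Step 8: x=[7.3752] v=[-1.5978]
Step 9: x=[6.9579] v=[-1.6692]
Step 10: x=[6.5324] v=[-1.7022]
Step 11: x=[6.1084] v=[-1.6960]
Step 12: x=[5.6957] v=[-1.6507]
Step 13: x=[5.3039] v=[-1.5674]
Step 14: x=[4.9419] v=[-1.4480]
Step 15: x=[4.6181] v=[-1.2953]
Step 16: x=[4.3399] v=[-1.1128]
Step 17: x=[4.1138] v=[-0.9046]
Step 18: x=[3.9449] v=[-0.6756]
Step 19: x=[3.8371] v=[-0.4311]
Step 20: x=[3.7930] v=[-0.1766]
Step 21: x=[3.8135] v=[0.0820]
First v>=0 after going negative at step 21, time=5.2500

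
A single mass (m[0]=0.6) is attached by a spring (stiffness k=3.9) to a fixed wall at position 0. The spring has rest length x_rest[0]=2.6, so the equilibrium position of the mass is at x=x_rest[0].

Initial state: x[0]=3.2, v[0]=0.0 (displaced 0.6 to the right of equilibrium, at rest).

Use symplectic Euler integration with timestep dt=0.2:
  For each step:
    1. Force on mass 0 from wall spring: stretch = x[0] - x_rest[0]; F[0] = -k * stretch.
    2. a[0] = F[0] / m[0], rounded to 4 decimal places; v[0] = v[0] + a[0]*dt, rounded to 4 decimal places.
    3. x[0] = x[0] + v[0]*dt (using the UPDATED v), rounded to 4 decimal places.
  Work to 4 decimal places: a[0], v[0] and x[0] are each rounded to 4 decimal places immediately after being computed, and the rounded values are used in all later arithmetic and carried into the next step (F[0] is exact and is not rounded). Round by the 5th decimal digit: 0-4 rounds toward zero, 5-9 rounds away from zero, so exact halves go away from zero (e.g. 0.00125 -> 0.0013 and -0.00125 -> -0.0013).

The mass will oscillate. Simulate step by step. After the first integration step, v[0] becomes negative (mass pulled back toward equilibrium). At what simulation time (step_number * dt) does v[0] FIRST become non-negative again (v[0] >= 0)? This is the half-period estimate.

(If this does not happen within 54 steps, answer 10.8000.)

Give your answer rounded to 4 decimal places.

Step 0: x=[3.2000] v=[0.0000]
Step 1: x=[3.0440] v=[-0.7800]
Step 2: x=[2.7726] v=[-1.3572]
Step 3: x=[2.4563] v=[-1.5816]
Step 4: x=[2.1773] v=[-1.3948]
Step 5: x=[2.0082] v=[-0.8453]
Step 6: x=[1.9930] v=[-0.0760]
Step 7: x=[2.1356] v=[0.7131]
First v>=0 after going negative at step 7, time=1.4000

Answer: 1.4000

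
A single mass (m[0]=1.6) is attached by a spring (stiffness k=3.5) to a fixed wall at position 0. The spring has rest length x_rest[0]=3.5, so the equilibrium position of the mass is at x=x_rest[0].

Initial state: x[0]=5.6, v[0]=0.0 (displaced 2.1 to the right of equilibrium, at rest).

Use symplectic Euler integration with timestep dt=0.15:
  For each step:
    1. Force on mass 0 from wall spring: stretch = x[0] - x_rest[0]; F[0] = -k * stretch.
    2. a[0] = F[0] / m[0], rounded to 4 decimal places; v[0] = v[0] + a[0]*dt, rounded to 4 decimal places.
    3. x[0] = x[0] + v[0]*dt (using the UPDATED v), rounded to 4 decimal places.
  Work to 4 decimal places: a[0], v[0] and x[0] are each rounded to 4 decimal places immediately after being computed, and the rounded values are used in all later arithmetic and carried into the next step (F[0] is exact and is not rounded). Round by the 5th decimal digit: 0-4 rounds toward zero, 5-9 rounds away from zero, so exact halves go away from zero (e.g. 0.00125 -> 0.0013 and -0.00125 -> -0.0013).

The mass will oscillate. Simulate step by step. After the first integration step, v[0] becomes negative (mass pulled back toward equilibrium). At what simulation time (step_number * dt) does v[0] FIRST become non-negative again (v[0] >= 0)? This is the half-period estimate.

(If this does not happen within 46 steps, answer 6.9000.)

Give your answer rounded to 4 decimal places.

Answer: 2.2500

Derivation:
Step 0: x=[5.6000] v=[0.0000]
Step 1: x=[5.4966] v=[-0.6891]
Step 2: x=[5.2950] v=[-1.3442]
Step 3: x=[5.0050] v=[-1.9332]
Step 4: x=[4.6410] v=[-2.4270]
Step 5: x=[4.2208] v=[-2.8014]
Step 6: x=[3.7651] v=[-3.0379]
Step 7: x=[3.2964] v=[-3.1249]
Step 8: x=[2.8377] v=[-3.0581]
Step 9: x=[2.4116] v=[-2.8408]
Step 10: x=[2.0390] v=[-2.4837]
Step 11: x=[1.7384] v=[-2.0043]
Step 12: x=[1.5245] v=[-1.4263]
Step 13: x=[1.4078] v=[-0.7781]
Step 14: x=[1.3941] v=[-0.0916]
Step 15: x=[1.4840] v=[0.5994]
First v>=0 after going negative at step 15, time=2.2500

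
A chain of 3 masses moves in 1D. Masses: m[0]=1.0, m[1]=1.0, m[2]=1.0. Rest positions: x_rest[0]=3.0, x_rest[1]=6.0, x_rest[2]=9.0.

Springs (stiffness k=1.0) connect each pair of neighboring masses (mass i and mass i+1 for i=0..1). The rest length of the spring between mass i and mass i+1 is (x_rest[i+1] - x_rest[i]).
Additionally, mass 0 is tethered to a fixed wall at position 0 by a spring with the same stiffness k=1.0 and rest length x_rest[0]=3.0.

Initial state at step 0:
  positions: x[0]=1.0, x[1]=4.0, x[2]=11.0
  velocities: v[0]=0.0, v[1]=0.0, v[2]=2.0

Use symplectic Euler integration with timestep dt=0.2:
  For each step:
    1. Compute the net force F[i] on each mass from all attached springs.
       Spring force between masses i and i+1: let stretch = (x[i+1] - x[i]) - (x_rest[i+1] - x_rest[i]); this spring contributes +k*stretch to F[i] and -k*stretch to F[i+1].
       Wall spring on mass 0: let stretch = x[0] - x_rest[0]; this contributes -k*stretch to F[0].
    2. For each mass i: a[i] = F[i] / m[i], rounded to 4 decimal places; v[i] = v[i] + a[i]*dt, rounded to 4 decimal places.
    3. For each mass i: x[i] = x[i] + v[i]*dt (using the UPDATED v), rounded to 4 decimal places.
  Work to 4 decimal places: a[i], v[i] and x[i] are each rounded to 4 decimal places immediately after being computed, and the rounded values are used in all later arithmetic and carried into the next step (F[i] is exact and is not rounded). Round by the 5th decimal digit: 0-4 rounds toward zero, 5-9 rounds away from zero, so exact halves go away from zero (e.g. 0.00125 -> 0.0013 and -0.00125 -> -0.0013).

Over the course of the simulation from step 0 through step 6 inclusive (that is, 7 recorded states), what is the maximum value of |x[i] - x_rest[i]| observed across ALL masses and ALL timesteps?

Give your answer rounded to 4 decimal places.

Answer: 2.3168

Derivation:
Step 0: x=[1.0000 4.0000 11.0000] v=[0.0000 0.0000 2.0000]
Step 1: x=[1.0800 4.1600 11.2400] v=[0.4000 0.8000 1.2000]
Step 2: x=[1.2400 4.4800 11.3168] v=[0.8000 1.6000 0.3840]
Step 3: x=[1.4800 4.9439 11.2401] v=[1.2000 2.3194 -0.3834]
Step 4: x=[1.7994 5.5211 11.0316] v=[1.5968 2.8859 -1.0426]
Step 5: x=[2.1957 6.1698 10.7227] v=[1.9813 3.2437 -1.5447]
Step 6: x=[2.6631 6.8417 10.3516] v=[2.3370 3.3595 -1.8553]
Max displacement = 2.3168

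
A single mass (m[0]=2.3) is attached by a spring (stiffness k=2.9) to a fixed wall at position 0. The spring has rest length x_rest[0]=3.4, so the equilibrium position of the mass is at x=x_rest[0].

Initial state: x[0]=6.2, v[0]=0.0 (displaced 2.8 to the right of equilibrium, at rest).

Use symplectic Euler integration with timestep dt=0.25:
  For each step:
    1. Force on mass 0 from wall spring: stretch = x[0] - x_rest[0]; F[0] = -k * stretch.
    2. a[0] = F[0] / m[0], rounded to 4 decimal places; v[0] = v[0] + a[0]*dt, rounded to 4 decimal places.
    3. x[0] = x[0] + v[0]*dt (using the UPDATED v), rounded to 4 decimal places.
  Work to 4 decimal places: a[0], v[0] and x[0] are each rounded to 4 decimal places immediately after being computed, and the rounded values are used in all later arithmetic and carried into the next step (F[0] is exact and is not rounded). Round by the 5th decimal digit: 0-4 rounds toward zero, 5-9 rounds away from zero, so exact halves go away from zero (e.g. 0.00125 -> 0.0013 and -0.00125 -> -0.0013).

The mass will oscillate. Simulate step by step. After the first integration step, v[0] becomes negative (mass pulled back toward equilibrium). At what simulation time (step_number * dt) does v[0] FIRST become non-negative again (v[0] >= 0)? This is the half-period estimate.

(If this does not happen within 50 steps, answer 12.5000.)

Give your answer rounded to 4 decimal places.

Step 0: x=[6.2000] v=[0.0000]
Step 1: x=[5.9794] v=[-0.8826]
Step 2: x=[5.5555] v=[-1.6957]
Step 3: x=[4.9617] v=[-2.3752]
Step 4: x=[4.2448] v=[-2.8675]
Step 5: x=[3.4614] v=[-3.1338]
Step 6: x=[2.6731] v=[-3.1532]
Step 7: x=[1.9421] v=[-2.9241]
Step 8: x=[1.3260] v=[-2.4646]
Step 9: x=[0.8733] v=[-1.8109]
Step 10: x=[0.6197] v=[-1.0145]
Step 11: x=[0.5852] v=[-0.1381]
Step 12: x=[0.7725] v=[0.7492]
First v>=0 after going negative at step 12, time=3.0000

Answer: 3.0000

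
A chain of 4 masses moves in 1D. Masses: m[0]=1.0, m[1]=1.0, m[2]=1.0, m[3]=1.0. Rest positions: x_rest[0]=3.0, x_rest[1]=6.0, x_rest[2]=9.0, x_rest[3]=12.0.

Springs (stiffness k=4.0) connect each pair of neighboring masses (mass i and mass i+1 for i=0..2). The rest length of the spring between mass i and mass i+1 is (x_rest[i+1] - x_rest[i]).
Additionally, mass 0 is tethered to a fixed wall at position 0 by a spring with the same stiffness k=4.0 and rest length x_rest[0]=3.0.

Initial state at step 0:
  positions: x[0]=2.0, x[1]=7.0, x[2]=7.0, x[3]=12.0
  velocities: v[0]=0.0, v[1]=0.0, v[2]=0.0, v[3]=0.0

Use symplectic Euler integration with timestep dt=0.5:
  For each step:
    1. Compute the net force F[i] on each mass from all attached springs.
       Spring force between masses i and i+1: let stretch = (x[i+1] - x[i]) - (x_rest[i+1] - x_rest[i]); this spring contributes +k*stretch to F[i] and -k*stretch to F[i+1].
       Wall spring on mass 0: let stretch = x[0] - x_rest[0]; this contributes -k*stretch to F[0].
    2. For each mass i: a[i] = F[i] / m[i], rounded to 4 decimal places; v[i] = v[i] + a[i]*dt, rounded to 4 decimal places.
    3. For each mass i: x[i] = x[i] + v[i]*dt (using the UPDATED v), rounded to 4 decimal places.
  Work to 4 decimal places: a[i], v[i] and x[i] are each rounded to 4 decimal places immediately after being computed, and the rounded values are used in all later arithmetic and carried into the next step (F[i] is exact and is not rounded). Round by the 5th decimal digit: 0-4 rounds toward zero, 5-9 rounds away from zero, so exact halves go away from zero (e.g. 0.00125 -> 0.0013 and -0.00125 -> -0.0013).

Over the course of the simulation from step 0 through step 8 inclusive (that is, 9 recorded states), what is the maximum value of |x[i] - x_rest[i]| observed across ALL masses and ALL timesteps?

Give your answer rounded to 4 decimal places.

Answer: 4.0000

Derivation:
Step 0: x=[2.0000 7.0000 7.0000 12.0000] v=[0.0000 0.0000 0.0000 0.0000]
Step 1: x=[5.0000 2.0000 12.0000 10.0000] v=[6.0000 -10.0000 10.0000 -4.0000]
Step 2: x=[0.0000 10.0000 5.0000 13.0000] v=[-10.0000 16.0000 -14.0000 6.0000]
Step 3: x=[5.0000 3.0000 11.0000 11.0000] v=[10.0000 -14.0000 12.0000 -4.0000]
Step 4: x=[3.0000 6.0000 9.0000 12.0000] v=[-4.0000 6.0000 -4.0000 2.0000]
Step 5: x=[1.0000 9.0000 7.0000 13.0000] v=[-4.0000 6.0000 -4.0000 2.0000]
Step 6: x=[6.0000 2.0000 13.0000 11.0000] v=[10.0000 -14.0000 12.0000 -4.0000]
Step 7: x=[1.0000 10.0000 6.0000 14.0000] v=[-10.0000 16.0000 -14.0000 6.0000]
Step 8: x=[4.0000 5.0000 11.0000 12.0000] v=[6.0000 -10.0000 10.0000 -4.0000]
Max displacement = 4.0000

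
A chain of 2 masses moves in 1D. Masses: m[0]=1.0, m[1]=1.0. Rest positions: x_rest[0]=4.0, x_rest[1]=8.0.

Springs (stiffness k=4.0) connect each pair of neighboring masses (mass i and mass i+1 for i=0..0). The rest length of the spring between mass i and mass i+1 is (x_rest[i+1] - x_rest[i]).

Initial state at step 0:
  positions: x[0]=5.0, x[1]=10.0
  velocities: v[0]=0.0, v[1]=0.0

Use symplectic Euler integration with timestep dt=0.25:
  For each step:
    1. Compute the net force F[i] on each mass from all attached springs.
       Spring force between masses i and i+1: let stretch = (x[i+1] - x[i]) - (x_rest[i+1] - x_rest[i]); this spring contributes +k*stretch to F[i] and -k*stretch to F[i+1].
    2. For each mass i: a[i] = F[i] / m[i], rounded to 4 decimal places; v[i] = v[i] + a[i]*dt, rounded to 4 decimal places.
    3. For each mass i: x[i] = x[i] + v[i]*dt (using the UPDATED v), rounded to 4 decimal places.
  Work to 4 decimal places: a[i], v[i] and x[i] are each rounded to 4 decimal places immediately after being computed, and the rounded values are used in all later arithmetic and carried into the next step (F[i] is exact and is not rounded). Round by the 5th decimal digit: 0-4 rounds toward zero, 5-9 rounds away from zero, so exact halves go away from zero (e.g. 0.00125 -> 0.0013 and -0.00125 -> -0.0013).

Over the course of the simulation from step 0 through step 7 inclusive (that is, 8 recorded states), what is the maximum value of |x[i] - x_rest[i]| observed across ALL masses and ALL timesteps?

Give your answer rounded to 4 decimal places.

Answer: 2.0313

Derivation:
Step 0: x=[5.0000 10.0000] v=[0.0000 0.0000]
Step 1: x=[5.2500 9.7500] v=[1.0000 -1.0000]
Step 2: x=[5.6250 9.3750] v=[1.5000 -1.5000]
Step 3: x=[5.9375 9.0625] v=[1.2500 -1.2500]
Step 4: x=[6.0313 8.9688] v=[0.3750 -0.3750]
Step 5: x=[5.8594 9.1407] v=[-0.6875 0.6875]
Step 6: x=[5.5079 9.4923] v=[-1.4062 1.4062]
Step 7: x=[5.1525 9.8478] v=[-1.4218 1.4218]
Max displacement = 2.0313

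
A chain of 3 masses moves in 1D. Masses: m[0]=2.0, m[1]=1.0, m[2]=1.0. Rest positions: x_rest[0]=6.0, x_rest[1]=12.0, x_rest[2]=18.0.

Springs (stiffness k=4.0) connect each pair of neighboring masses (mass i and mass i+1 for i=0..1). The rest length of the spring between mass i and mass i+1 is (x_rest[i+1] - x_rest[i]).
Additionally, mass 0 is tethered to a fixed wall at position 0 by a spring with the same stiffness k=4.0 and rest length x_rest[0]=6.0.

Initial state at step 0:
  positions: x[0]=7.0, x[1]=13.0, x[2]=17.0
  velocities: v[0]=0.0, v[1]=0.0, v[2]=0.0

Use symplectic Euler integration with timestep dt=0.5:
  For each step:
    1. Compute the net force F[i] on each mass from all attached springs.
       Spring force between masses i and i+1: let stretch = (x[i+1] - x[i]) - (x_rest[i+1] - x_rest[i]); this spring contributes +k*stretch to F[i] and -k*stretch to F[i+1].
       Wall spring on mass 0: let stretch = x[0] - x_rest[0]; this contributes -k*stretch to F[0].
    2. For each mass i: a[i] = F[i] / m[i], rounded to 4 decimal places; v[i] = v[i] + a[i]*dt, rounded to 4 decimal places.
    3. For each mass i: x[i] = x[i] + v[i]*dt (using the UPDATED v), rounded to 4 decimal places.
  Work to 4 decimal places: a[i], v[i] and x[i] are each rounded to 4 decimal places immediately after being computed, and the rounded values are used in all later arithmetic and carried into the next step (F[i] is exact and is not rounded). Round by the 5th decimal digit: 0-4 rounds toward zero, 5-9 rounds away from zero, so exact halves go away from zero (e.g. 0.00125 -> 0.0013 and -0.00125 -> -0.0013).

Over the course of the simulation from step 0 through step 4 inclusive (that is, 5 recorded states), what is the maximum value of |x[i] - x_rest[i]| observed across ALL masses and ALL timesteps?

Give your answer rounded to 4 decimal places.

Step 0: x=[7.0000 13.0000 17.0000] v=[0.0000 0.0000 0.0000]
Step 1: x=[6.5000 11.0000 19.0000] v=[-1.0000 -4.0000 4.0000]
Step 2: x=[5.0000 12.5000 19.0000] v=[-3.0000 3.0000 0.0000]
Step 3: x=[4.7500 13.0000 18.5000] v=[-0.5000 1.0000 -1.0000]
Step 4: x=[6.2500 10.7500 18.5000] v=[3.0000 -4.5000 0.0000]
Max displacement = 1.2500

Answer: 1.2500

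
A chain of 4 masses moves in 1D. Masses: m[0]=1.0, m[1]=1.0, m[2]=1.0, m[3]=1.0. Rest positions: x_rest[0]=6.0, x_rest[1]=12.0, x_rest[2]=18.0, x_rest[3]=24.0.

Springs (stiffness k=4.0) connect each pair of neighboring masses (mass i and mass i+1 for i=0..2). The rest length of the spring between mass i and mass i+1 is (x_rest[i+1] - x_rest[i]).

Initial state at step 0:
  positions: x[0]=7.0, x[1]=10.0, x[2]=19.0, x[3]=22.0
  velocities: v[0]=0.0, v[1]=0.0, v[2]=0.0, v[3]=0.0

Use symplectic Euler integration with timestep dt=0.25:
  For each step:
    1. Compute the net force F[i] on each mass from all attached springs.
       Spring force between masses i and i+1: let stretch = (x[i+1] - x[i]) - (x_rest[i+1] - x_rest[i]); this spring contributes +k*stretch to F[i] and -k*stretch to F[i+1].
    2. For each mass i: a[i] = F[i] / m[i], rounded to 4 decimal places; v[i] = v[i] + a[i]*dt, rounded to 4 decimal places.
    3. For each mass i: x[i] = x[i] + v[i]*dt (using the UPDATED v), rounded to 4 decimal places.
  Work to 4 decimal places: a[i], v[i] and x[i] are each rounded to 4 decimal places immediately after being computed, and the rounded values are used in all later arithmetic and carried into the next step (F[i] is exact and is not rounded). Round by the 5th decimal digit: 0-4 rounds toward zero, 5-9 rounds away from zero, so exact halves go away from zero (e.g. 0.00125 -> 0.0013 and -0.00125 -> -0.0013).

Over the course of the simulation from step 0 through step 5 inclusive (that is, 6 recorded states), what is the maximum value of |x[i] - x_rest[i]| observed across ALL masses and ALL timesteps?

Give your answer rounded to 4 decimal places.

Step 0: x=[7.0000 10.0000 19.0000 22.0000] v=[0.0000 0.0000 0.0000 0.0000]
Step 1: x=[6.2500 11.5000 17.5000 22.7500] v=[-3.0000 6.0000 -6.0000 3.0000]
Step 2: x=[5.3125 13.1875 15.8125 23.6875] v=[-3.7500 6.7500 -6.7500 3.7500]
Step 3: x=[4.8438 13.5625 15.4375 24.1563] v=[-1.8750 1.5000 -1.5000 1.8750]
Step 4: x=[5.0547 12.2266 16.7735 23.9454] v=[0.8437 -5.3437 5.3438 -0.8438]
Step 5: x=[5.5586 10.2344 18.7657 23.4415] v=[2.0156 -7.9687 7.9688 -2.0157]
Max displacement = 2.5625

Answer: 2.5625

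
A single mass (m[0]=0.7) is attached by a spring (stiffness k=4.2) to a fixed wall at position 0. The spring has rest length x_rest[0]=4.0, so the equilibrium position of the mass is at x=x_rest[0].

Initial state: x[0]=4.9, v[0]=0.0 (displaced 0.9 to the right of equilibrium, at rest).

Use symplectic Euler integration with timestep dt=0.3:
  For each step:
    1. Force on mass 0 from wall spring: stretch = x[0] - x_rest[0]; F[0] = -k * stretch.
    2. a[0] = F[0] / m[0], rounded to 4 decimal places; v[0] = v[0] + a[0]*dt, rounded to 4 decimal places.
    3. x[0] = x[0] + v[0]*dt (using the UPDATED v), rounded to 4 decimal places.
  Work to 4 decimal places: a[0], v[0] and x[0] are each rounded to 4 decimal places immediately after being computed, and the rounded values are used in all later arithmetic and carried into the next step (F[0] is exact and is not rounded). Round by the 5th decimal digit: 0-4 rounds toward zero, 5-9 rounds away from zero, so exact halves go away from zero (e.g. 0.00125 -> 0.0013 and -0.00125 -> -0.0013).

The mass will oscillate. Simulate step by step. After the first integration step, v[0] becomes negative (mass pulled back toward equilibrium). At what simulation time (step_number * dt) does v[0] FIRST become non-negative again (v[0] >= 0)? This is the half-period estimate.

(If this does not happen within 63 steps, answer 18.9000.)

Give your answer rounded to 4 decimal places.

Step 0: x=[4.9000] v=[0.0000]
Step 1: x=[4.4140] v=[-1.6200]
Step 2: x=[3.7044] v=[-2.3652]
Step 3: x=[3.1545] v=[-1.8331]
Step 4: x=[3.0611] v=[-0.3112]
Step 5: x=[3.4747] v=[1.3788]
First v>=0 after going negative at step 5, time=1.5000

Answer: 1.5000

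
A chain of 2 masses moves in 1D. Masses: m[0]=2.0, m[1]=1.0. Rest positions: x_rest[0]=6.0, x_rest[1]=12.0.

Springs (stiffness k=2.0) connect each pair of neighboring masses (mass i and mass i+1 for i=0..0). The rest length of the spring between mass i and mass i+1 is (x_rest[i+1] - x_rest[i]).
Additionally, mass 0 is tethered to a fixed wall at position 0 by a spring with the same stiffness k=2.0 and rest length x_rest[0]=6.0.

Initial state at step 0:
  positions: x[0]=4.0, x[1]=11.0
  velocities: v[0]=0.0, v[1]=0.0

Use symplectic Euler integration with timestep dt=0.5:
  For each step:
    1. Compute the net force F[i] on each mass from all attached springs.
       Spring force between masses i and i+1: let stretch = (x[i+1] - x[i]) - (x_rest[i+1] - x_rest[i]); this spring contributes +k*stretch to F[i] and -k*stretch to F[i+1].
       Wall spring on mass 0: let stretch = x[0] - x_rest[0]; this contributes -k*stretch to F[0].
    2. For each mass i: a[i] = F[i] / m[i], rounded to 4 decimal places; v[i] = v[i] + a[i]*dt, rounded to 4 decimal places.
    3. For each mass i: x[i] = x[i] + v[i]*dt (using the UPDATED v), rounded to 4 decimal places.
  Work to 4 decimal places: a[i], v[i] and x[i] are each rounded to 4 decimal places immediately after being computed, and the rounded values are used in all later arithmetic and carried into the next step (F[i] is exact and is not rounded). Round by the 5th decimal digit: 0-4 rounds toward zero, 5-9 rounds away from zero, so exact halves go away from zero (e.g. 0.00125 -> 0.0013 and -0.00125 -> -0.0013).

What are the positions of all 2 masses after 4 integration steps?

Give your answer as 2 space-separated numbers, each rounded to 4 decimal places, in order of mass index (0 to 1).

Step 0: x=[4.0000 11.0000] v=[0.0000 0.0000]
Step 1: x=[4.7500 10.5000] v=[1.5000 -1.0000]
Step 2: x=[5.7500 10.1250] v=[2.0000 -0.7500]
Step 3: x=[6.4063 10.5625] v=[1.3125 0.8750]
Step 4: x=[6.5001 11.9219] v=[0.1875 2.7188]

Answer: 6.5001 11.9219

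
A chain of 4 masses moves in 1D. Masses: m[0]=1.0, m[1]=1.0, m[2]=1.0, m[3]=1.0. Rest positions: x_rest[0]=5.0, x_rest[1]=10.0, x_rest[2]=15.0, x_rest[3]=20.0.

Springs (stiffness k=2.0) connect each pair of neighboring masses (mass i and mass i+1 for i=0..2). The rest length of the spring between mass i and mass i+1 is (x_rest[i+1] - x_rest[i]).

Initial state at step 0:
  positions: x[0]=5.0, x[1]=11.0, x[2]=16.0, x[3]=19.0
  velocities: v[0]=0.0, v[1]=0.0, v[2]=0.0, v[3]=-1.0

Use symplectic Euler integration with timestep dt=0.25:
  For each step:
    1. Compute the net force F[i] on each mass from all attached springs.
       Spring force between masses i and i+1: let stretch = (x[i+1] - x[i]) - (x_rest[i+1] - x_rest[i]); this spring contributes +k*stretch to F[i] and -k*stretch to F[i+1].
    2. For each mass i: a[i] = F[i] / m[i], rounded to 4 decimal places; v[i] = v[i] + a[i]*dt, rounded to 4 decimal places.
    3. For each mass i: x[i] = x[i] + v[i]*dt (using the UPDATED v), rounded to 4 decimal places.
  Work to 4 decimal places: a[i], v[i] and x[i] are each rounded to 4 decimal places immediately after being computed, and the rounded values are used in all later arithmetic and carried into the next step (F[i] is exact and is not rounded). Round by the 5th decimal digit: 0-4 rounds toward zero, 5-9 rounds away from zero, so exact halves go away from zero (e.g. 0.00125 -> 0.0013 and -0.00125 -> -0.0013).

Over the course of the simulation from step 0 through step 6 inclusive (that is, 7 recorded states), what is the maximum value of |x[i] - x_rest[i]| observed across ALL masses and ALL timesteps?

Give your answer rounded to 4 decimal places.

Step 0: x=[5.0000 11.0000 16.0000 19.0000] v=[0.0000 0.0000 0.0000 -1.0000]
Step 1: x=[5.1250 10.8750 15.7500 19.0000] v=[0.5000 -0.5000 -1.0000 0.0000]
Step 2: x=[5.3438 10.6406 15.2969 19.2188] v=[0.8750 -0.9375 -1.8125 0.8750]
Step 3: x=[5.5997 10.3262 14.7520 19.5723] v=[1.0234 -1.2578 -2.1797 1.4141]
Step 4: x=[5.8214 9.9742 14.2564 19.9483] v=[0.8867 -1.4082 -1.9825 1.5040]
Step 5: x=[5.9372 9.6383 13.9370 20.2378] v=[0.4631 -1.3435 -1.2777 1.1581]
Step 6: x=[5.8906 9.3771 13.8678 20.3647] v=[-0.1864 -1.0447 -0.2767 0.5077]
Max displacement = 1.1322

Answer: 1.1322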